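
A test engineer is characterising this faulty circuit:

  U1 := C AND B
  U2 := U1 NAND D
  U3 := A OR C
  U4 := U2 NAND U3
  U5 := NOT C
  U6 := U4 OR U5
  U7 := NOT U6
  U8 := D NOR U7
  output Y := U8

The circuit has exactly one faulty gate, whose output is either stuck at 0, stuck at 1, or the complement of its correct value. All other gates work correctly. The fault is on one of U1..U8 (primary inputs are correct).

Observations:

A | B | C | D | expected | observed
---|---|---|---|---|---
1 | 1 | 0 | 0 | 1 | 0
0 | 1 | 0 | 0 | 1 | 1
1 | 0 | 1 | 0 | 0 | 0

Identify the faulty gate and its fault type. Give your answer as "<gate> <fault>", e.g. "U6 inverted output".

Fault-free values for test 1 (A=1, B=1, C=0, D=0): U1=0, U2=1, U3=1, U4=0, U5=1, U6=1, U7=0, U8=1, giving Y=1. Observed 0.
Test 1: faults giving observed 0 are {U5 stuck-at-0, U5 inverted output, U6 stuck-at-0, U6 inverted output, U7 stuck-at-1, U7 inverted output, U8 stuck-at-0, U8 inverted output}.
Test 2 (A=0, B=1, C=0, D=0): fault-free U1=0, U2=1, U3=0, U4=1, U5=1, U6=1, U7=0, U8=1 → 1; observed 1. Eliminates U6 stuck-at-0, U6 inverted output, U7 stuck-at-1, U7 inverted output, U8 stuck-at-0, U8 inverted output.
Test 3 (A=1, B=0, C=1, D=0): fault-free U1=0, U2=1, U3=1, U4=0, U5=0, U6=0, U7=1, U8=0 → 0; observed 0. Eliminates U5 inverted output.
Only U5 stuck-at-0 is consistent with every test.

U5 stuck-at-0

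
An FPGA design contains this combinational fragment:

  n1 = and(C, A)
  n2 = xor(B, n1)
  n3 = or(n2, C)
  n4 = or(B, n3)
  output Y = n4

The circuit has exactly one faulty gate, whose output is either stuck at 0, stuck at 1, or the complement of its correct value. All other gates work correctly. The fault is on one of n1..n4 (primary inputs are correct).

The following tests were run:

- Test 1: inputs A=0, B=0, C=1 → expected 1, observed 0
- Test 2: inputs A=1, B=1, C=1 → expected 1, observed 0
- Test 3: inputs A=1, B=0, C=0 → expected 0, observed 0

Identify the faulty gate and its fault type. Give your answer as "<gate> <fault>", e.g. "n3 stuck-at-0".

Fault-free values for test 1 (A=0, B=0, C=1): n1=0, n2=0, n3=1, n4=1, giving Y=1. Observed 0.
Test 1: faults giving observed 0 are {n3 stuck-at-0, n3 inverted output, n4 stuck-at-0, n4 inverted output}.
Test 2 (A=1, B=1, C=1): fault-free n1=1, n2=0, n3=1, n4=1 → 1; observed 0. Eliminates n3 stuck-at-0, n3 inverted output.
Test 3 (A=1, B=0, C=0): fault-free n1=0, n2=0, n3=0, n4=0 → 0; observed 0. Eliminates n4 inverted output.
Only n4 stuck-at-0 is consistent with every test.

n4 stuck-at-0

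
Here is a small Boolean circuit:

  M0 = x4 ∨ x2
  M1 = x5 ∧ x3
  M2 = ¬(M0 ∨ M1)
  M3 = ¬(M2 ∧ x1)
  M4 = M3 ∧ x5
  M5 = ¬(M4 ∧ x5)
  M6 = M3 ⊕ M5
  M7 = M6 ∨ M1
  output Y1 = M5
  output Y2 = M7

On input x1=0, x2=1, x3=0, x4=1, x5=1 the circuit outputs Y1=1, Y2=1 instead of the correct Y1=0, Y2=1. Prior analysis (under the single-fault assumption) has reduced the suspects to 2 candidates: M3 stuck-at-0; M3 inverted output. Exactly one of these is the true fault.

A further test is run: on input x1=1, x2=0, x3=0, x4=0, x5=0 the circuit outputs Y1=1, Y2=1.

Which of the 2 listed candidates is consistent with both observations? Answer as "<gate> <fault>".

M3 stuck-at-0

Evaluate each candidate on input x1=1, x2=0, x3=0, x4=0, x5=0:
  M3 stuck-at-0: M0=0, M1=0, M2=1, M3=0 [stuck-at-0], M4=0, M5=1, M6=1, M7=1 → Y1=1, Y2=1 — matches
  M3 inverted output: M0=0, M1=0, M2=1, M3=1 [inverted output], M4=0, M5=1, M6=0, M7=0 → Y1=1, Y2=0 — eliminated
Only M3 stuck-at-0 reproduces the observed Y1=1, Y2=1.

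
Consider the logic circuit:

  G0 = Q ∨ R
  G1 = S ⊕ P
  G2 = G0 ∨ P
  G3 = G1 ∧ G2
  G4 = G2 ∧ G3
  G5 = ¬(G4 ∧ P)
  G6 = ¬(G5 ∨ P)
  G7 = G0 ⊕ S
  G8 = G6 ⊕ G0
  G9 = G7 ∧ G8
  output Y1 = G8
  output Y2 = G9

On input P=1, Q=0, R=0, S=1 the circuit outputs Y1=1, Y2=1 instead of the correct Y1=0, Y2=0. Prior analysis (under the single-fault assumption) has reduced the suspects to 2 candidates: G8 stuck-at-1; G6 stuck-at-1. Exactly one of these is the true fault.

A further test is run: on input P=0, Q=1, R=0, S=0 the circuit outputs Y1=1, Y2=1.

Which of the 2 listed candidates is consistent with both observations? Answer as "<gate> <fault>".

Evaluate each candidate on input P=0, Q=1, R=0, S=0:
  G8 stuck-at-1: G0=1, G1=0, G2=1, G3=0, G4=0, G5=1, G6=0, G7=1, G8=1 [stuck-at-1], G9=1 → Y1=1, Y2=1 — matches
  G6 stuck-at-1: G0=1, G1=0, G2=1, G3=0, G4=0, G5=1, G6=1 [stuck-at-1], G7=1, G8=0, G9=0 → Y1=0, Y2=0 — eliminated
Only G8 stuck-at-1 reproduces the observed Y1=1, Y2=1.

G8 stuck-at-1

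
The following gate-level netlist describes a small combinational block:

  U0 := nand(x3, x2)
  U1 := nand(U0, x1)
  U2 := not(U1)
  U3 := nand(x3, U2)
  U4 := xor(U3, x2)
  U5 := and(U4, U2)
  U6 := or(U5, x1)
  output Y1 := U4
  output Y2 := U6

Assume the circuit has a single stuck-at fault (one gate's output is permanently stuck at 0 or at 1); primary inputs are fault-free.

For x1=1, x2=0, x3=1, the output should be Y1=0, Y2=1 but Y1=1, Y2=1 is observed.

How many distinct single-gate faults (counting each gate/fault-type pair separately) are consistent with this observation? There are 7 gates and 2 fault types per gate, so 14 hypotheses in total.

Fault-free: U0=1, U1=0, U2=1, U3=0, U4=0, U5=0, U6=1 → Y1=0, Y2=1. Observed Y1=1, Y2=1.
  U0 stuck-at-0: output Y1=1, Y2=1 ✓
  U0 stuck-at-1: output Y1=0, Y2=1 ✗
  U1 stuck-at-0: output Y1=0, Y2=1 ✗
  U1 stuck-at-1: output Y1=1, Y2=1 ✓
  U2 stuck-at-0: output Y1=1, Y2=1 ✓
  U2 stuck-at-1: output Y1=0, Y2=1 ✗
  U3 stuck-at-0: output Y1=0, Y2=1 ✗
  U3 stuck-at-1: output Y1=1, Y2=1 ✓
  U4 stuck-at-0: output Y1=0, Y2=1 ✗
  U4 stuck-at-1: output Y1=1, Y2=1 ✓
  U5 stuck-at-0: output Y1=0, Y2=1 ✗
  U5 stuck-at-1: output Y1=0, Y2=1 ✗
  U6 stuck-at-0: output Y1=0, Y2=0 ✗
  U6 stuck-at-1: output Y1=0, Y2=1 ✗
Consistent faults: {U0 stuck-at-0, U1 stuck-at-1, U2 stuck-at-0, U3 stuck-at-1, U4 stuck-at-1} — 5 in all.

5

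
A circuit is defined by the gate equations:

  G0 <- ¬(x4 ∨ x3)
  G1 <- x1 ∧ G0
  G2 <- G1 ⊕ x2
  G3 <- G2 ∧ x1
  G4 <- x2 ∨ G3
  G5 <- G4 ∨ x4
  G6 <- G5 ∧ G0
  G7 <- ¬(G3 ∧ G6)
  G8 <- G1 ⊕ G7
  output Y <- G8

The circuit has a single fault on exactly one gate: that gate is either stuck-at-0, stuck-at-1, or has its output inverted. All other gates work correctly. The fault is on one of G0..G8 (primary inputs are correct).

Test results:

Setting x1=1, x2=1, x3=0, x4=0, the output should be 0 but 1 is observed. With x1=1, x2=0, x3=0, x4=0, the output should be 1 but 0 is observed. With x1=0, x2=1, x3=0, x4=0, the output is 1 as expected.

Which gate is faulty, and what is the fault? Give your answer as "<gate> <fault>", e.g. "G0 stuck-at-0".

Fault-free values for test 1 (x1=1, x2=1, x3=0, x4=0): G0=1, G1=1, G2=0, G3=0, G4=1, G5=1, G6=1, G7=1, G8=0, giving Y=0. Observed 1.
Test 1: faults giving observed 1 are {G0 stuck-at-0, G0 inverted output, G2 stuck-at-1, G2 inverted output, G3 stuck-at-1, G3 inverted output, G7 stuck-at-0, G7 inverted output, G8 stuck-at-1, G8 inverted output}.
Test 2 (x1=1, x2=0, x3=0, x4=0): fault-free G0=1, G1=1, G2=1, G3=1, G4=1, G5=1, G6=1, G7=0, G8=1 → 1; observed 0. Eliminates G0 stuck-at-0, G0 inverted output, G2 stuck-at-1, G3 stuck-at-1, G7 stuck-at-0, G8 stuck-at-1.
Test 3 (x1=0, x2=1, x3=0, x4=0): fault-free G0=1, G1=0, G2=1, G3=0, G4=1, G5=1, G6=1, G7=1, G8=1 → 1; observed 1. Eliminates G3 inverted output, G7 inverted output, G8 inverted output.
Only G2 inverted output is consistent with every test.

G2 inverted output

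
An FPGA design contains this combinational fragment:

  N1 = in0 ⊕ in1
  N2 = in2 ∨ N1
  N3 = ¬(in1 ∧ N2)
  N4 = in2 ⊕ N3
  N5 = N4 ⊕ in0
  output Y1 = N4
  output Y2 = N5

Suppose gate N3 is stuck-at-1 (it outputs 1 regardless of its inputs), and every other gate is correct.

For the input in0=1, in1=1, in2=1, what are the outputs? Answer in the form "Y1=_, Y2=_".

Propagate with N3 forced: N1=0, N2=1, N3=1 [stuck-at-1], N4=0, N5=1.
So the outputs are Y1=0, Y2=1. (Without the fault they would be Y1=1, Y2=0.)

Y1=0, Y2=1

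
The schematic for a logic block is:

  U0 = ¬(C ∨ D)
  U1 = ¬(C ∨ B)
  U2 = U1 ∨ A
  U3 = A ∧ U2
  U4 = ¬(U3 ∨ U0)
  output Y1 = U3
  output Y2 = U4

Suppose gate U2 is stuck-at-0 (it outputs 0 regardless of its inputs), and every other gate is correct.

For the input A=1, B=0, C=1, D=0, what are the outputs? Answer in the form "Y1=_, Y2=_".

Propagate with U2 forced: U0=0, U1=0, U2=0 [stuck-at-0], U3=0, U4=1.
So the outputs are Y1=0, Y2=1. (Without the fault they would be Y1=1, Y2=0.)

Y1=0, Y2=1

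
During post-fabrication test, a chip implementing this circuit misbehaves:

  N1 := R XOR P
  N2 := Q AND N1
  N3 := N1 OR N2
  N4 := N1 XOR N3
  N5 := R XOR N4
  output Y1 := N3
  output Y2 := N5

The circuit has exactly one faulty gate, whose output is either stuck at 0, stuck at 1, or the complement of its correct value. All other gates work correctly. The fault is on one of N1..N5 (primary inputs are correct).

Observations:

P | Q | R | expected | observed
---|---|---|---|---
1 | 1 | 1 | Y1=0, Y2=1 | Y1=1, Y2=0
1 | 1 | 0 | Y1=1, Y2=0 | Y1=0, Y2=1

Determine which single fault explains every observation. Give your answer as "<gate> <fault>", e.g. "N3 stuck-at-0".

N3 inverted output

Fault-free values for test 1 (P=1, Q=1, R=1): N1=0, N2=0, N3=0, N4=0, N5=1, giving Y1=0, Y2=1. Observed Y1=1, Y2=0.
Test 1: faults giving observed Y1=1, Y2=0 are {N2 stuck-at-1, N2 inverted output, N3 stuck-at-1, N3 inverted output}.
Test 2 (P=1, Q=1, R=0): fault-free N1=1, N2=1, N3=1, N4=0, N5=0 → Y1=1, Y2=0; observed Y1=0, Y2=1. Eliminates N2 stuck-at-1, N2 inverted output, N3 stuck-at-1.
Only N3 inverted output is consistent with every test.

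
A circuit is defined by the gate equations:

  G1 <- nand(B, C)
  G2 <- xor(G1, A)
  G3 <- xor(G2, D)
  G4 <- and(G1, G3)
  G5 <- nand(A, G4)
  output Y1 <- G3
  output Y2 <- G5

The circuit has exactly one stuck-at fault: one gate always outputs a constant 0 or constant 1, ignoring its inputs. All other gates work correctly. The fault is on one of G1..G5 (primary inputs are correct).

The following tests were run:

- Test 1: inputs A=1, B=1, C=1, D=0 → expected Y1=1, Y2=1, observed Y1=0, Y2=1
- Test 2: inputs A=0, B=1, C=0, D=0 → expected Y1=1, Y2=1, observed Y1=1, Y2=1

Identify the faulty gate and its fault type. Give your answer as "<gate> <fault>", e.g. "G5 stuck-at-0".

Fault-free values for test 1 (A=1, B=1, C=1, D=0): G1=0, G2=1, G3=1, G4=0, G5=1, giving Y1=1, Y2=1. Observed Y1=0, Y2=1.
Test 1: faults giving observed Y1=0, Y2=1 are {G1 stuck-at-1, G2 stuck-at-0, G3 stuck-at-0}.
Test 2 (A=0, B=1, C=0, D=0): fault-free G1=1, G2=1, G3=1, G4=1, G5=1 → Y1=1, Y2=1; observed Y1=1, Y2=1. Eliminates G2 stuck-at-0, G3 stuck-at-0.
Only G1 stuck-at-1 is consistent with every test.

G1 stuck-at-1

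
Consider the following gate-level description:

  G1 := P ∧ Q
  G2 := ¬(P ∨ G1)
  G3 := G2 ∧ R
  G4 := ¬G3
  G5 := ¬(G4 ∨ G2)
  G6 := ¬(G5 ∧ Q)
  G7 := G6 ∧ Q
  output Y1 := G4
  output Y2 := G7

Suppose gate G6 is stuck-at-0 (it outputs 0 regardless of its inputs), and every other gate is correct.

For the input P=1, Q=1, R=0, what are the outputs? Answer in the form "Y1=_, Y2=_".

Y1=1, Y2=0

Propagate with G6 forced: G1=1, G2=0, G3=0, G4=1, G5=0, G6=0 [stuck-at-0], G7=0.
So the outputs are Y1=1, Y2=0. (Without the fault they would be Y1=1, Y2=1.)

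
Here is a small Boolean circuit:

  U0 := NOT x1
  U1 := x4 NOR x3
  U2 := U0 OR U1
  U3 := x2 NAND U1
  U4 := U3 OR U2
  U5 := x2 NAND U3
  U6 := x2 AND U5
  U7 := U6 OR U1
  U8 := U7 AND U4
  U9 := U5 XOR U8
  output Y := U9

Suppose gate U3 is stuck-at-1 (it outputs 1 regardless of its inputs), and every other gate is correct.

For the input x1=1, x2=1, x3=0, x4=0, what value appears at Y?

1

Propagate with U3 forced: U0=0, U1=1, U2=1, U3=1 [stuck-at-1], U4=1, U5=0, U6=0, U7=1, U8=1, U9=1.
So Y = 1. (Without the fault it would be 0.)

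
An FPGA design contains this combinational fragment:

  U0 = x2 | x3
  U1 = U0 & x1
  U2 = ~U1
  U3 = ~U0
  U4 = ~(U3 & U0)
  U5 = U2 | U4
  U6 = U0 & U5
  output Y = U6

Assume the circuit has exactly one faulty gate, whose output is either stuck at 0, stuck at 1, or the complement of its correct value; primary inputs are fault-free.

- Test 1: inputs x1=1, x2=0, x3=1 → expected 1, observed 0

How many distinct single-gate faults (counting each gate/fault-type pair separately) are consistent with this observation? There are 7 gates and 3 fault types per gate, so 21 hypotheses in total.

10

Fault-free: U0=1, U1=1, U2=0, U3=0, U4=1, U5=1, U6=1 → 1. Observed 0.
  U0: stuck-at-0, inverted output ✓; others ✗
  U1: none of the 3 fault types match ✗
  U2: none of the 3 fault types match ✗
  U3: stuck-at-1, inverted output ✓; others ✗
  U4: stuck-at-0, inverted output ✓; others ✗
  U5: stuck-at-0, inverted output ✓; others ✗
  U6: stuck-at-0, inverted output ✓; others ✗
Consistent faults: {U0 stuck-at-0, U0 inverted output, U3 stuck-at-1, U3 inverted output, U4 stuck-at-0, U4 inverted output, U5 stuck-at-0, U5 inverted output, U6 stuck-at-0, U6 inverted output} — 10 in all.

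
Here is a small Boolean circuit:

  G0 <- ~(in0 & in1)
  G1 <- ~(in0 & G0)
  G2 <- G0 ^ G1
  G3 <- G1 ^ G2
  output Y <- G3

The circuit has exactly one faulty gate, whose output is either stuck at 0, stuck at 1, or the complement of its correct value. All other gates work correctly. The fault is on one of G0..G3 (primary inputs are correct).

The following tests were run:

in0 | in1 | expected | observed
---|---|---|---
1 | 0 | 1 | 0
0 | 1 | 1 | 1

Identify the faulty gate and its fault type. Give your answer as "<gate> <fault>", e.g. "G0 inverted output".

G2 stuck-at-0

Fault-free values for test 1 (in0=1, in1=0): G0=1, G1=0, G2=1, G3=1, giving Y=1. Observed 0.
Test 1: faults giving observed 0 are {G0 stuck-at-0, G0 inverted output, G2 stuck-at-0, G2 inverted output, G3 stuck-at-0, G3 inverted output}.
Test 2 (in0=0, in1=1): fault-free G0=1, G1=1, G2=0, G3=1 → 1; observed 1. Eliminates G0 stuck-at-0, G0 inverted output, G2 inverted output, G3 stuck-at-0, G3 inverted output.
Only G2 stuck-at-0 is consistent with every test.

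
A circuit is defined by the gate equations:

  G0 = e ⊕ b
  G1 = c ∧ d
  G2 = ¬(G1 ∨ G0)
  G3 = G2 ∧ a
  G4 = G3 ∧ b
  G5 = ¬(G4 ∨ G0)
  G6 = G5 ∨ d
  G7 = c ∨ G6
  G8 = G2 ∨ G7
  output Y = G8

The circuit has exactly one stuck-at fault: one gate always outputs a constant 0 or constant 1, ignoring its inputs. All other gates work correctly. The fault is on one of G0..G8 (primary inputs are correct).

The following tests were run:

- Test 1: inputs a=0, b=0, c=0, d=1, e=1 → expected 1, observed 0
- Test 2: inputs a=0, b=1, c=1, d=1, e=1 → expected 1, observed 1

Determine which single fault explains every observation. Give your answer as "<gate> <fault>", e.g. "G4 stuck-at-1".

G6 stuck-at-0

Fault-free values for test 1 (a=0, b=0, c=0, d=1, e=1): G0=1, G1=0, G2=0, G3=0, G4=0, G5=0, G6=1, G7=1, G8=1, giving Y=1. Observed 0.
Test 1: faults giving observed 0 are {G6 stuck-at-0, G7 stuck-at-0, G8 stuck-at-0}.
Test 2 (a=0, b=1, c=1, d=1, e=1): fault-free G0=0, G1=1, G2=0, G3=0, G4=0, G5=1, G6=1, G7=1, G8=1 → 1; observed 1. Eliminates G7 stuck-at-0, G8 stuck-at-0.
Only G6 stuck-at-0 is consistent with every test.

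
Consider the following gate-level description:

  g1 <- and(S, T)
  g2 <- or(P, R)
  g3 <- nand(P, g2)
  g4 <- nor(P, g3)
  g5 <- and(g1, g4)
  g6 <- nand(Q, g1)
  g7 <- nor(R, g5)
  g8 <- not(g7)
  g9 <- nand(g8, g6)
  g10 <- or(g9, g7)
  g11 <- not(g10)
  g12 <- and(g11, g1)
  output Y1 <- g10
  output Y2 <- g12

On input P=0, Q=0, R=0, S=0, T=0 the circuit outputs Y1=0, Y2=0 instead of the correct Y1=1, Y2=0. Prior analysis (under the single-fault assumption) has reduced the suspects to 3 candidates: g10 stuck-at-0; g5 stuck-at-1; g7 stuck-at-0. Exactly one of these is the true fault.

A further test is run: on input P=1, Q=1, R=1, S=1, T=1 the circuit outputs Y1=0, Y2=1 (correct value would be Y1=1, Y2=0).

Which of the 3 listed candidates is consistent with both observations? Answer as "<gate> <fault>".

Evaluate each candidate on input P=1, Q=1, R=1, S=1, T=1:
  g10 stuck-at-0: g1=1, g2=1, g3=0, g4=0, g5=0, g6=0, g7=0, g8=1, g9=1, g10=0 [stuck-at-0], g11=1, g12=1 → Y1=0, Y2=1 — matches
  g5 stuck-at-1: g1=1, g2=1, g3=0, g4=0, g5=1 [stuck-at-1], g6=0, g7=0, g8=1, g9=1, g10=1, g11=0, g12=0 → Y1=1, Y2=0 — eliminated
  g7 stuck-at-0: g1=1, g2=1, g3=0, g4=0, g5=0, g6=0, g7=0 [stuck-at-0], g8=1, g9=1, g10=1, g11=0, g12=0 → Y1=1, Y2=0 — eliminated
Only g10 stuck-at-0 reproduces the observed Y1=0, Y2=1.

g10 stuck-at-0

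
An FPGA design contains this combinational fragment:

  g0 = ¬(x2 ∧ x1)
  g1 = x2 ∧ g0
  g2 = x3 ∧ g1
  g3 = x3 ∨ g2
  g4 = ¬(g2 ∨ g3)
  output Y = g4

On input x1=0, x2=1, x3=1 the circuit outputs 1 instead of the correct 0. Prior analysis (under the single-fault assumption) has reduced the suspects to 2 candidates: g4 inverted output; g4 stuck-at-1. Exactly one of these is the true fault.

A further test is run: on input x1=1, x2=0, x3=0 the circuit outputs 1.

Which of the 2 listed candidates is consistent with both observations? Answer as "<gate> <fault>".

g4 stuck-at-1

Evaluate each candidate on input x1=1, x2=0, x3=0:
  g4 inverted output: g0=1, g1=0, g2=0, g3=0, g4=0 [inverted output] → 0 — eliminated
  g4 stuck-at-1: g0=1, g1=0, g2=0, g3=0, g4=1 [stuck-at-1] → 1 — matches
Only g4 stuck-at-1 reproduces the observed 1.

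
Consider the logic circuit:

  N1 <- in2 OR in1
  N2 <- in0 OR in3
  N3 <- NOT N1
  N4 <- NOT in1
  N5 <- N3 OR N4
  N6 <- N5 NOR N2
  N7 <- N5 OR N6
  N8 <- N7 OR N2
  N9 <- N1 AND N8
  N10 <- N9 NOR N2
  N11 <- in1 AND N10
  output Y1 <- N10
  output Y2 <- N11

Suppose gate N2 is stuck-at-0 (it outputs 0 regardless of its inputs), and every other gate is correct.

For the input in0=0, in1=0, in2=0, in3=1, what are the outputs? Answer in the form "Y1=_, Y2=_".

Propagate with N2 forced: N1=0, N2=0 [stuck-at-0], N3=1, N4=1, N5=1, N6=0, N7=1, N8=1, N9=0, N10=1, N11=0.
So the outputs are Y1=1, Y2=0. (Without the fault they would be Y1=0, Y2=0.)

Y1=1, Y2=0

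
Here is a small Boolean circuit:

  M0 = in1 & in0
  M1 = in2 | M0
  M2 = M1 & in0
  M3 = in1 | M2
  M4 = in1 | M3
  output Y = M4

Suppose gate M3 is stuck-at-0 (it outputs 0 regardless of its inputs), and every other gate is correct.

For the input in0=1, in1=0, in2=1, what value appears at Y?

0

Propagate with M3 forced: M0=0, M1=1, M2=1, M3=0 [stuck-at-0], M4=0.
So Y = 0. (Without the fault it would be 1.)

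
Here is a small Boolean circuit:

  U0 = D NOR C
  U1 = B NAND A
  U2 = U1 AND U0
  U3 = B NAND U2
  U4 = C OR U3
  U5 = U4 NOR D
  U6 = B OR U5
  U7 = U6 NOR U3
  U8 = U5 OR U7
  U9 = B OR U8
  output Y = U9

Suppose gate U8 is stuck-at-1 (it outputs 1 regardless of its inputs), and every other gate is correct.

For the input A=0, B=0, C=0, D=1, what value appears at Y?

1

Propagate with U8 forced: U0=0, U1=1, U2=0, U3=1, U4=1, U5=0, U6=0, U7=0, U8=1 [stuck-at-1], U9=1.
So Y = 1. (Without the fault it would be 0.)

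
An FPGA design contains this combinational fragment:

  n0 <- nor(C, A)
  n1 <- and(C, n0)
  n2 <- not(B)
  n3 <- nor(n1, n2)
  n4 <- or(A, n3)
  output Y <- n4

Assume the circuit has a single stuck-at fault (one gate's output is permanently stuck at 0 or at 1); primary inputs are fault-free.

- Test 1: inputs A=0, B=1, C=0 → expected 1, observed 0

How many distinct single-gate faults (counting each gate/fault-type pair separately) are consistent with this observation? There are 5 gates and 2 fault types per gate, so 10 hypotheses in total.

4

Fault-free: n0=1, n1=0, n2=0, n3=1, n4=1 → 1. Observed 0.
  n0 stuck-at-0: output 1 ✗
  n0 stuck-at-1: output 1 ✗
  n1 stuck-at-0: output 1 ✗
  n1 stuck-at-1: output 0 ✓
  n2 stuck-at-0: output 1 ✗
  n2 stuck-at-1: output 0 ✓
  n3 stuck-at-0: output 0 ✓
  n3 stuck-at-1: output 1 ✗
  n4 stuck-at-0: output 0 ✓
  n4 stuck-at-1: output 1 ✗
Consistent faults: {n1 stuck-at-1, n2 stuck-at-1, n3 stuck-at-0, n4 stuck-at-0} — 4 in all.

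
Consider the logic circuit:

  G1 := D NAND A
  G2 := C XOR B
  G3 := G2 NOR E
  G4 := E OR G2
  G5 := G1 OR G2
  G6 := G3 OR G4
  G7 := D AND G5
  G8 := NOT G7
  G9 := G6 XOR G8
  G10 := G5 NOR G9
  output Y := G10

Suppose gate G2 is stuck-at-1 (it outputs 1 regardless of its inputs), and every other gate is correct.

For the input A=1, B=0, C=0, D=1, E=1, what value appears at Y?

0

Propagate with G2 forced: G1=0, G2=1 [stuck-at-1], G3=0, G4=1, G5=1, G6=1, G7=1, G8=0, G9=1, G10=0.
So Y = 0. (Without the fault it would be 1.)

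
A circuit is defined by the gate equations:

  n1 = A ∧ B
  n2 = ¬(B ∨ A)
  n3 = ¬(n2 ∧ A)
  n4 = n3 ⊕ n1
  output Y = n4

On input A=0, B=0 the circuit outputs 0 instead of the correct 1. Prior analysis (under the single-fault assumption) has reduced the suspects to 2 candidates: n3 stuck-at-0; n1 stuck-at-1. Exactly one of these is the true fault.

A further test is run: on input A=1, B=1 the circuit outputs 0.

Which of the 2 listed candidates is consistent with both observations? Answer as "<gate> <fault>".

Evaluate each candidate on input A=1, B=1:
  n3 stuck-at-0: n1=1, n2=0, n3=0 [stuck-at-0], n4=1 → 1 — eliminated
  n1 stuck-at-1: n1=1 [stuck-at-1], n2=0, n3=1, n4=0 → 0 — matches
Only n1 stuck-at-1 reproduces the observed 0.

n1 stuck-at-1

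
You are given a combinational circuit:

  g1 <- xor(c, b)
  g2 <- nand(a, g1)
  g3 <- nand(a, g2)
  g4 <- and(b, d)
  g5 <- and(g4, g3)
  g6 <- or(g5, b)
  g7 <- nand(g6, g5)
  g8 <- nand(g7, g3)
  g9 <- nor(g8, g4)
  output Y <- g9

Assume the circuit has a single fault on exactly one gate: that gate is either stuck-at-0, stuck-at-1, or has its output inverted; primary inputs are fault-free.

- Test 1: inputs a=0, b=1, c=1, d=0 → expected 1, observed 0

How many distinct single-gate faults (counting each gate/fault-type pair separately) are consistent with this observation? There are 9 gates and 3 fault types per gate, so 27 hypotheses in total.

12

Fault-free: g1=0, g2=1, g3=1, g4=0, g5=0, g6=1, g7=1, g8=0, g9=1 → 1. Observed 0.
  g1: none of the 3 fault types match ✗
  g2: none of the 3 fault types match ✗
  g3: stuck-at-0, inverted output ✓; others ✗
  g4: stuck-at-1, inverted output ✓; others ✗
  g5: stuck-at-1, inverted output ✓; others ✗
  g6: none of the 3 fault types match ✗
  g7: stuck-at-0, inverted output ✓; others ✗
  g8: stuck-at-1, inverted output ✓; others ✗
  g9: stuck-at-0, inverted output ✓; others ✗
Consistent faults: {g3 stuck-at-0, g3 inverted output, g4 stuck-at-1, g4 inverted output, g5 stuck-at-1, g5 inverted output, g7 stuck-at-0, g7 inverted output, g8 stuck-at-1, g8 inverted output, g9 stuck-at-0, g9 inverted output} — 12 in all.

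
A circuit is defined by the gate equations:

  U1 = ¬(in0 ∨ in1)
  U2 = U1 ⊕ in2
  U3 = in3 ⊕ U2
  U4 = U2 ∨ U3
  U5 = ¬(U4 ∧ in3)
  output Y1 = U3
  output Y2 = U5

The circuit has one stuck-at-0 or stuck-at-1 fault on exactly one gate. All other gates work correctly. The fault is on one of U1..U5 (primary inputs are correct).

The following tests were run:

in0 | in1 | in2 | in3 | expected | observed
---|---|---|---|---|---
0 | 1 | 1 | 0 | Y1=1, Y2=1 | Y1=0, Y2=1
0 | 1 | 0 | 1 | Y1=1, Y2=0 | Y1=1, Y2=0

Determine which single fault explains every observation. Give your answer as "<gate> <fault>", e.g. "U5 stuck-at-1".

Fault-free values for test 1 (in0=0, in1=1, in2=1, in3=0): U1=0, U2=1, U3=1, U4=1, U5=1, giving Y1=1, Y2=1. Observed Y1=0, Y2=1.
Test 1: faults giving observed Y1=0, Y2=1 are {U1 stuck-at-1, U2 stuck-at-0, U3 stuck-at-0}.
Test 2 (in0=0, in1=1, in2=0, in3=1): fault-free U1=0, U2=0, U3=1, U4=1, U5=0 → Y1=1, Y2=0; observed Y1=1, Y2=0. Eliminates U1 stuck-at-1, U3 stuck-at-0.
Only U2 stuck-at-0 is consistent with every test.

U2 stuck-at-0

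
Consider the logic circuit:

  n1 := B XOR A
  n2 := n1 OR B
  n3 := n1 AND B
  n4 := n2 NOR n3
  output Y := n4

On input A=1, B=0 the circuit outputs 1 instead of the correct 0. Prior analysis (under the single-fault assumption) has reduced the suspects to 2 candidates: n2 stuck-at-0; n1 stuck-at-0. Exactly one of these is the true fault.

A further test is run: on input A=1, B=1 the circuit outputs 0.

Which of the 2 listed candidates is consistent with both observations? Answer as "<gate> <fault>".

n1 stuck-at-0

Evaluate each candidate on input A=1, B=1:
  n2 stuck-at-0: n1=0, n2=0 [stuck-at-0], n3=0, n4=1 → 1 — eliminated
  n1 stuck-at-0: n1=0 [stuck-at-0], n2=1, n3=0, n4=0 → 0 — matches
Only n1 stuck-at-0 reproduces the observed 0.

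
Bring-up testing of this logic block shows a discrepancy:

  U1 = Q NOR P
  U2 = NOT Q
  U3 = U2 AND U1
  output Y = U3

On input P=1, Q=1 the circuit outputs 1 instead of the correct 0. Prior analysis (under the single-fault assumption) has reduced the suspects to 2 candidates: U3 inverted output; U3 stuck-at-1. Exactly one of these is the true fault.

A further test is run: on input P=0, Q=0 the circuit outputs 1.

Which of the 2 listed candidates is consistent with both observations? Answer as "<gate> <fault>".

Evaluate each candidate on input P=0, Q=0:
  U3 inverted output: U1=1, U2=1, U3=0 [inverted output] → 0 — eliminated
  U3 stuck-at-1: U1=1, U2=1, U3=1 [stuck-at-1] → 1 — matches
Only U3 stuck-at-1 reproduces the observed 1.

U3 stuck-at-1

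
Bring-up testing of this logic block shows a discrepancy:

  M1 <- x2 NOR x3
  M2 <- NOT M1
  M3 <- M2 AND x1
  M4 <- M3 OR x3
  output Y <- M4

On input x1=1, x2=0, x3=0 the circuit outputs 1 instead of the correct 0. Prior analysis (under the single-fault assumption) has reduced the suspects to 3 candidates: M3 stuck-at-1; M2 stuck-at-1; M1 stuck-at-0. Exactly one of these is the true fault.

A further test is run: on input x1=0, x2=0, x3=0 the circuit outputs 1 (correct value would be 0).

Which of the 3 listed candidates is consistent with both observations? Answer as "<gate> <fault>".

Evaluate each candidate on input x1=0, x2=0, x3=0:
  M3 stuck-at-1: M1=1, M2=0, M3=1 [stuck-at-1], M4=1 → 1 — matches
  M2 stuck-at-1: M1=1, M2=1 [stuck-at-1], M3=0, M4=0 → 0 — eliminated
  M1 stuck-at-0: M1=0 [stuck-at-0], M2=1, M3=0, M4=0 → 0 — eliminated
Only M3 stuck-at-1 reproduces the observed 1.

M3 stuck-at-1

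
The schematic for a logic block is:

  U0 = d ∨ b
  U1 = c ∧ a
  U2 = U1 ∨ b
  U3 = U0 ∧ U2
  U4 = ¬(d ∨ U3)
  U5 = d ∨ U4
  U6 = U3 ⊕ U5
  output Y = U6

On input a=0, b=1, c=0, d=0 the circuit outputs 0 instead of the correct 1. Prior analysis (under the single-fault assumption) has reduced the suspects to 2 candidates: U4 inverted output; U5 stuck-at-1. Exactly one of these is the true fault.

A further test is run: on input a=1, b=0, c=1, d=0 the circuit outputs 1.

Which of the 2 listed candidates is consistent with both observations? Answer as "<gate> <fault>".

Evaluate each candidate on input a=1, b=0, c=1, d=0:
  U4 inverted output: U0=0, U1=1, U2=1, U3=0, U4=0 [inverted output], U5=0, U6=0 → 0 — eliminated
  U5 stuck-at-1: U0=0, U1=1, U2=1, U3=0, U4=1, U5=1 [stuck-at-1], U6=1 → 1 — matches
Only U5 stuck-at-1 reproduces the observed 1.

U5 stuck-at-1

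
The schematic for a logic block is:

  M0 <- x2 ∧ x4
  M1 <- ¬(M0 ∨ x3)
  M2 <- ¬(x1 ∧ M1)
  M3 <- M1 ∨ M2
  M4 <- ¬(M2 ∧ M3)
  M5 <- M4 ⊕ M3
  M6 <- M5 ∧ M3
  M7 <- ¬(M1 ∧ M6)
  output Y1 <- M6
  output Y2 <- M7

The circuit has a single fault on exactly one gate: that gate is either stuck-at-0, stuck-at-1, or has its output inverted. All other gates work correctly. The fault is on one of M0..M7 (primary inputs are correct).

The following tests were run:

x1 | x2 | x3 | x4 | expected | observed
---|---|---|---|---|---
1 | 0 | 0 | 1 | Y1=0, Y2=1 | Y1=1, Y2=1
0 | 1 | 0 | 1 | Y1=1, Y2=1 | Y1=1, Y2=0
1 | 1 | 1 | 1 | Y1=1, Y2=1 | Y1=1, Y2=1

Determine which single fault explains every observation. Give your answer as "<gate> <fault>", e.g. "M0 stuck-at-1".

M0 inverted output

Fault-free values for test 1 (x1=1, x2=0, x3=0, x4=1): M0=0, M1=1, M2=0, M3=1, M4=1, M5=0, M6=0, M7=1, giving Y1=0, Y2=1. Observed Y1=1, Y2=1.
Test 1: faults giving observed Y1=1, Y2=1 are {M0 stuck-at-1, M0 inverted output, M1 stuck-at-0, M1 inverted output}.
Test 2 (x1=0, x2=1, x3=0, x4=1): fault-free M0=1, M1=0, M2=1, M3=1, M4=0, M5=1, M6=1, M7=1 → Y1=1, Y2=1; observed Y1=1, Y2=0. Eliminates M0 stuck-at-1, M1 stuck-at-0.
Test 3 (x1=1, x2=1, x3=1, x4=1): fault-free M0=1, M1=0, M2=1, M3=1, M4=0, M5=1, M6=1, M7=1 → Y1=1, Y2=1; observed Y1=1, Y2=1. Eliminates M1 inverted output.
Only M0 inverted output is consistent with every test.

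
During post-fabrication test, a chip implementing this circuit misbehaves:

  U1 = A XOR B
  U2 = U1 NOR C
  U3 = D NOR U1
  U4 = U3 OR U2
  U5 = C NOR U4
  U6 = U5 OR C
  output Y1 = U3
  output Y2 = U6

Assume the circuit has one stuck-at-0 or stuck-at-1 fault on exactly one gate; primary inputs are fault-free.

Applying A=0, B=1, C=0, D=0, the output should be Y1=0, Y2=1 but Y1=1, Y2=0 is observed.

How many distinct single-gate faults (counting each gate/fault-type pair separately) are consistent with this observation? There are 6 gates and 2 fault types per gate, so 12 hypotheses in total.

Fault-free: U1=1, U2=0, U3=0, U4=0, U5=1, U6=1 → Y1=0, Y2=1. Observed Y1=1, Y2=0.
  U1 stuck-at-0: output Y1=1, Y2=0 ✓
  U1 stuck-at-1: output Y1=0, Y2=1 ✗
  U2 stuck-at-0: output Y1=0, Y2=1 ✗
  U2 stuck-at-1: output Y1=0, Y2=0 ✗
  U3 stuck-at-0: output Y1=0, Y2=1 ✗
  U3 stuck-at-1: output Y1=1, Y2=0 ✓
  U4 stuck-at-0: output Y1=0, Y2=1 ✗
  U4 stuck-at-1: output Y1=0, Y2=0 ✗
  U5 stuck-at-0: output Y1=0, Y2=0 ✗
  U5 stuck-at-1: output Y1=0, Y2=1 ✗
  U6 stuck-at-0: output Y1=0, Y2=0 ✗
  U6 stuck-at-1: output Y1=0, Y2=1 ✗
Consistent faults: {U1 stuck-at-0, U3 stuck-at-1} — 2 in all.

2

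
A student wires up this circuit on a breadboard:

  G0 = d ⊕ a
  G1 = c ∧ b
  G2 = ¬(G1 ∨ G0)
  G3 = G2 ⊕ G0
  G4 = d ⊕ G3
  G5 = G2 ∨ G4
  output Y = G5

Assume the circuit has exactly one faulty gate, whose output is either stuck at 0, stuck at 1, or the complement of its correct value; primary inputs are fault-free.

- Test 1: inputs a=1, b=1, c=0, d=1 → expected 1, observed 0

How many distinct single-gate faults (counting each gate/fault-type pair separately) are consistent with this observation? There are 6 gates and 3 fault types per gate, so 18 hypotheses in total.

Fault-free: G0=0, G1=0, G2=1, G3=1, G4=0, G5=1 → 1. Observed 0.
  G0: stuck-at-1, inverted output ✓; others ✗
  G1: none of the 3 fault types match ✗
  G2: none of the 3 fault types match ✗
  G3: none of the 3 fault types match ✗
  G4: none of the 3 fault types match ✗
  G5: stuck-at-0, inverted output ✓; others ✗
Consistent faults: {G0 stuck-at-1, G0 inverted output, G5 stuck-at-0, G5 inverted output} — 4 in all.

4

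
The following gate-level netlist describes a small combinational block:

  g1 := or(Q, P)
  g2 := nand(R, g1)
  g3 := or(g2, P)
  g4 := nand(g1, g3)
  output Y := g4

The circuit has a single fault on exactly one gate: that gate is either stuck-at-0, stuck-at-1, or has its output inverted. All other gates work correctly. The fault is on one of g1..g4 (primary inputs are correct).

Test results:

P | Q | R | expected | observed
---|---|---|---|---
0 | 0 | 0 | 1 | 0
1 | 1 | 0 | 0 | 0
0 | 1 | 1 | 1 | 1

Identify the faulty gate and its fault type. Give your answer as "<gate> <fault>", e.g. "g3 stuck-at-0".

g1 stuck-at-1

Fault-free values for test 1 (P=0, Q=0, R=0): g1=0, g2=1, g3=1, g4=1, giving Y=1. Observed 0.
Test 1: faults giving observed 0 are {g1 stuck-at-1, g1 inverted output, g4 stuck-at-0, g4 inverted output}.
Test 2 (P=1, Q=1, R=0): fault-free g1=1, g2=1, g3=1, g4=0 → 0; observed 0. Eliminates g1 inverted output, g4 inverted output.
Test 3 (P=0, Q=1, R=1): fault-free g1=1, g2=0, g3=0, g4=1 → 1; observed 1. Eliminates g4 stuck-at-0.
Only g1 stuck-at-1 is consistent with every test.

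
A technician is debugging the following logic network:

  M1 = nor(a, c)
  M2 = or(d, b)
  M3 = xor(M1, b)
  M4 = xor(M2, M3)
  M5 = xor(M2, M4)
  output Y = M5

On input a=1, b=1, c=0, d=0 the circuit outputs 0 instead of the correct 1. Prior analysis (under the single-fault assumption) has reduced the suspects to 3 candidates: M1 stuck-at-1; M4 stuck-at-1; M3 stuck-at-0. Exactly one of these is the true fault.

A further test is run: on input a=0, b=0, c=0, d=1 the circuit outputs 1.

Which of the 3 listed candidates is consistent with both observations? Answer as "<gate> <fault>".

Evaluate each candidate on input a=0, b=0, c=0, d=1:
  M1 stuck-at-1: M1=1 [stuck-at-1], M2=1, M3=1, M4=0, M5=1 → 1 — matches
  M4 stuck-at-1: M1=1, M2=1, M3=1, M4=1 [stuck-at-1], M5=0 → 0 — eliminated
  M3 stuck-at-0: M1=1, M2=1, M3=0 [stuck-at-0], M4=1, M5=0 → 0 — eliminated
Only M1 stuck-at-1 reproduces the observed 1.

M1 stuck-at-1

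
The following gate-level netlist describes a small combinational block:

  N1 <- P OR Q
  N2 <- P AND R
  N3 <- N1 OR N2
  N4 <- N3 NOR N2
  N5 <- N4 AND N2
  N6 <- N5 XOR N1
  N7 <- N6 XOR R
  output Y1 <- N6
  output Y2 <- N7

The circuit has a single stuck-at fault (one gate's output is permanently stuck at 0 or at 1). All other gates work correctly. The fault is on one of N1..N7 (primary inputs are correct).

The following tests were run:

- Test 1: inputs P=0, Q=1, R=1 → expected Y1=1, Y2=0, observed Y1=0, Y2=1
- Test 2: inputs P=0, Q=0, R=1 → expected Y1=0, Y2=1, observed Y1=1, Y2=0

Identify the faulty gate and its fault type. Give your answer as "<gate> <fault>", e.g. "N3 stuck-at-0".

N5 stuck-at-1

Fault-free values for test 1 (P=0, Q=1, R=1): N1=1, N2=0, N3=1, N4=0, N5=0, N6=1, N7=0, giving Y1=1, Y2=0. Observed Y1=0, Y2=1.
Test 1: faults giving observed Y1=0, Y2=1 are {N1 stuck-at-0, N5 stuck-at-1, N6 stuck-at-0}.
Test 2 (P=0, Q=0, R=1): fault-free N1=0, N2=0, N3=0, N4=1, N5=0, N6=0, N7=1 → Y1=0, Y2=1; observed Y1=1, Y2=0. Eliminates N1 stuck-at-0, N6 stuck-at-0.
Only N5 stuck-at-1 is consistent with every test.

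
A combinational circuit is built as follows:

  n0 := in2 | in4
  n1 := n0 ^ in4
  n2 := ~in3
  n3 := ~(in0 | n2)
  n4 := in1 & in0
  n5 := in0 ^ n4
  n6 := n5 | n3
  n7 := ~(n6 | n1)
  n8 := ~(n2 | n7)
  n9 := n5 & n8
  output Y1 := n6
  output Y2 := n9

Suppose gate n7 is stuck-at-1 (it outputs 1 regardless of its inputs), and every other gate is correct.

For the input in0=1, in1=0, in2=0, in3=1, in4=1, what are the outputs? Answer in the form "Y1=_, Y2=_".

Propagate with n7 forced: n0=1, n1=0, n2=0, n3=0, n4=0, n5=1, n6=1, n7=1 [stuck-at-1], n8=0, n9=0.
So the outputs are Y1=1, Y2=0. (Without the fault they would be Y1=1, Y2=1.)

Y1=1, Y2=0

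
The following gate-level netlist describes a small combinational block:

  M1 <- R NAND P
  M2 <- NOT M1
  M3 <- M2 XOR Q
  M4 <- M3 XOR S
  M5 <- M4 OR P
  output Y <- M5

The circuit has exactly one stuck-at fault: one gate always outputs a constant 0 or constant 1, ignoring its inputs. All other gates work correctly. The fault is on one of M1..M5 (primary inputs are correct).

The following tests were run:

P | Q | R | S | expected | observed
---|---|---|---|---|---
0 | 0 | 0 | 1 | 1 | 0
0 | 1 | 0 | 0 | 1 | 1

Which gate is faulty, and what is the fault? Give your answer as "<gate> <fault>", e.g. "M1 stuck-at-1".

Fault-free values for test 1 (P=0, Q=0, R=0, S=1): M1=1, M2=0, M3=0, M4=1, M5=1, giving Y=1. Observed 0.
Test 1: faults giving observed 0 are {M1 stuck-at-0, M2 stuck-at-1, M3 stuck-at-1, M4 stuck-at-0, M5 stuck-at-0}.
Test 2 (P=0, Q=1, R=0, S=0): fault-free M1=1, M2=0, M3=1, M4=1, M5=1 → 1; observed 1. Eliminates M1 stuck-at-0, M2 stuck-at-1, M4 stuck-at-0, M5 stuck-at-0.
Only M3 stuck-at-1 is consistent with every test.

M3 stuck-at-1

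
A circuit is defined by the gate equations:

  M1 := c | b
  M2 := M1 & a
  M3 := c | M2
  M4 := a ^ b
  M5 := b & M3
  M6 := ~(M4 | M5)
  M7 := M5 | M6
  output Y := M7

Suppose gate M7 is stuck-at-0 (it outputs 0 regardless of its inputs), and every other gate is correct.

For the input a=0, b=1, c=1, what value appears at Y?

Propagate with M7 forced: M1=1, M2=0, M3=1, M4=1, M5=1, M6=0, M7=0 [stuck-at-0].
So Y = 0. (Without the fault it would be 1.)

0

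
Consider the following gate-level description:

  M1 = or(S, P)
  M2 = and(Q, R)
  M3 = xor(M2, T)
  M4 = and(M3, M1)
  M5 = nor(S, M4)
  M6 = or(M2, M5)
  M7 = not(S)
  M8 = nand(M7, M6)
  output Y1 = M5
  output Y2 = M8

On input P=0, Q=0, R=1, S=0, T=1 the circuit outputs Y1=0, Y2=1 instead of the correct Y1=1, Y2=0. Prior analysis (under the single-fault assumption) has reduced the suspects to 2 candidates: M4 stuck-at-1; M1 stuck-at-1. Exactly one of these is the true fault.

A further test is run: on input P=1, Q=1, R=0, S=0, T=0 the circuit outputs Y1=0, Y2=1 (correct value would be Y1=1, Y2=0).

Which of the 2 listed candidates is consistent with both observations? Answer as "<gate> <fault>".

Evaluate each candidate on input P=1, Q=1, R=0, S=0, T=0:
  M4 stuck-at-1: M1=1, M2=0, M3=0, M4=1 [stuck-at-1], M5=0, M6=0, M7=1, M8=1 → Y1=0, Y2=1 — matches
  M1 stuck-at-1: M1=1 [stuck-at-1], M2=0, M3=0, M4=0, M5=1, M6=1, M7=1, M8=0 → Y1=1, Y2=0 — eliminated
Only M4 stuck-at-1 reproduces the observed Y1=0, Y2=1.

M4 stuck-at-1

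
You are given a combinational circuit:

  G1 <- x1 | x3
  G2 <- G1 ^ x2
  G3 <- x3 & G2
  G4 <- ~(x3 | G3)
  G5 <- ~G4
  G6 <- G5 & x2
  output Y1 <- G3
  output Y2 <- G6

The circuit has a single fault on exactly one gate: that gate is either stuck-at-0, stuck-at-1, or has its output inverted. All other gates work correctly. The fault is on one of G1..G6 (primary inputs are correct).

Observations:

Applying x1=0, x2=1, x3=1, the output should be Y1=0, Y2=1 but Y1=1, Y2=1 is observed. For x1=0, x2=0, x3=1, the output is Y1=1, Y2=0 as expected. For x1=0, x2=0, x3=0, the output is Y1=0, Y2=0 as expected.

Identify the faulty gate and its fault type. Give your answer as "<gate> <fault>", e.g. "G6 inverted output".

Fault-free values for test 1 (x1=0, x2=1, x3=1): G1=1, G2=0, G3=0, G4=0, G5=1, G6=1, giving Y1=0, Y2=1. Observed Y1=1, Y2=1.
Test 1: faults giving observed Y1=1, Y2=1 are {G1 stuck-at-0, G1 inverted output, G2 stuck-at-1, G2 inverted output, G3 stuck-at-1, G3 inverted output}.
Test 2 (x1=0, x2=0, x3=1): fault-free G1=1, G2=1, G3=1, G4=0, G5=1, G6=0 → Y1=1, Y2=0; observed Y1=1, Y2=0. Eliminates G1 stuck-at-0, G1 inverted output, G2 inverted output, G3 inverted output.
Test 3 (x1=0, x2=0, x3=0): fault-free G1=0, G2=0, G3=0, G4=1, G5=0, G6=0 → Y1=0, Y2=0; observed Y1=0, Y2=0. Eliminates G3 stuck-at-1.
Only G2 stuck-at-1 is consistent with every test.

G2 stuck-at-1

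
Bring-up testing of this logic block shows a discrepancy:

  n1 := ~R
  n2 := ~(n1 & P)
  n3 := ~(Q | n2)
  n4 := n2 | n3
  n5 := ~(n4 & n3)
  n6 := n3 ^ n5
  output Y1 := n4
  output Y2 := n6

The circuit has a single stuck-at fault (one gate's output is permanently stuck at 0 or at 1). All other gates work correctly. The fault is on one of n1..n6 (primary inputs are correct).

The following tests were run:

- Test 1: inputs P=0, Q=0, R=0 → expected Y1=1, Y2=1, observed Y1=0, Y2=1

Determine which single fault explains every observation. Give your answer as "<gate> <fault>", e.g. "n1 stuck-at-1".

Fault-free values for test 1 (P=0, Q=0, R=0): n1=1, n2=1, n3=0, n4=1, n5=1, n6=1, giving Y1=1, Y2=1. Observed Y1=0, Y2=1.
Test 1: faults giving observed Y1=0, Y2=1 are {n4 stuck-at-0}.
Only n4 stuck-at-0 is consistent with every test.

n4 stuck-at-0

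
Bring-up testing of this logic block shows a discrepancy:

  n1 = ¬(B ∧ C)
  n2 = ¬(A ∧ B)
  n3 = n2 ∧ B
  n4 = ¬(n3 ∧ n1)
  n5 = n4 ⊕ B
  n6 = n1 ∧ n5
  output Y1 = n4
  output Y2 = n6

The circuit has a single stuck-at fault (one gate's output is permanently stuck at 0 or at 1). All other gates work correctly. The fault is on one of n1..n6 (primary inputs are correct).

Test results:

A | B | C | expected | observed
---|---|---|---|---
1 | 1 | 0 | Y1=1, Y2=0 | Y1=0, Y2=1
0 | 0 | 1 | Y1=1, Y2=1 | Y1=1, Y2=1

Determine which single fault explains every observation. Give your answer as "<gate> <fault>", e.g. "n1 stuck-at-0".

Fault-free values for test 1 (A=1, B=1, C=0): n1=1, n2=0, n3=0, n4=1, n5=0, n6=0, giving Y1=1, Y2=0. Observed Y1=0, Y2=1.
Test 1: faults giving observed Y1=0, Y2=1 are {n2 stuck-at-1, n3 stuck-at-1, n4 stuck-at-0}.
Test 2 (A=0, B=0, C=1): fault-free n1=1, n2=1, n3=0, n4=1, n5=1, n6=1 → Y1=1, Y2=1; observed Y1=1, Y2=1. Eliminates n3 stuck-at-1, n4 stuck-at-0.
Only n2 stuck-at-1 is consistent with every test.

n2 stuck-at-1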